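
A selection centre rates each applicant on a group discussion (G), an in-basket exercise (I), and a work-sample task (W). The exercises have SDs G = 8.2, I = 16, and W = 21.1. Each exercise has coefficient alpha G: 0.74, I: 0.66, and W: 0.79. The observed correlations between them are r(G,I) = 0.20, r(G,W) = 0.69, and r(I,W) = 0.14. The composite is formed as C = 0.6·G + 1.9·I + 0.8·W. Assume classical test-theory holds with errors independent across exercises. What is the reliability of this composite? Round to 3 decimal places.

0.755

Var(C) = 0.6²·8.2² + 1.9²·16² + 0.8²·21.1² + 2·[1.14·8.2·16·0.20 + 0.48·8.2·21.1·0.69 + 1.52·16·21.1·0.14] = 1233.3 + 318.118 = 1551.42.
Because errors are independent across components, Cov(Tᵢ,Tⱼ) = Cov(Xᵢ,Xⱼ); the off-diagonal part of the true-score variance is the same as above.
True-score variance = [0.6²·8.2²·0.74 + 1.9²·16²·0.66 + 0.8²·21.1²·0.79] + 318.118 = 852.957 + 318.118 = 1171.07.
Reliability = 1171.07 / 1551.42 = 0.755.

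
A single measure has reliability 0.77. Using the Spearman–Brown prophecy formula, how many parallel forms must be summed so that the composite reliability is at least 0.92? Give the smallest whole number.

4

k ≥ ρ*(1−ρ₁)/(ρ₁(1−ρ*)) = 0.92·0.23 / (0.77·0.08) = 3.435.
Smallest integer k = 4.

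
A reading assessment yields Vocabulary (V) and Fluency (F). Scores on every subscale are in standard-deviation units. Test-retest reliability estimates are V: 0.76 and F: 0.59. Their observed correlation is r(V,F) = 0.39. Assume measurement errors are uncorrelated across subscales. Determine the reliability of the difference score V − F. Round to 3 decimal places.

0.467

Var(V−F) = 1 + 1 − 2·0.39 = 2 − 0.78 = 1.22.
Under uncorrelated errors the observed covariances equal the true-score covariances, so only the own-variance terms attenuate.
True-score variance = [0.76 + 0.59] − 0.78 = 1.35 − 0.78 = 0.57.
Reliability = 0.57 / 1.22 = 0.467.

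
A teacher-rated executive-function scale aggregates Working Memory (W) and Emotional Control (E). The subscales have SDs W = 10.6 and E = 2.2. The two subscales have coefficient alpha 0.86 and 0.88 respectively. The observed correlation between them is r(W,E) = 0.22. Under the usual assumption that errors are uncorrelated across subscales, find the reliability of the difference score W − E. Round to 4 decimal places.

0.8475

Var(W−E) = 10.6² + 2.2² − 2·10.6·2.2·0.22 = 117.2 − 10.2608 = 106.939.
Because errors are independent across components, Cov(Tᵢ,Tⱼ) = Cov(Xᵢ,Xⱼ); the off-diagonal part of the true-score variance is the same as above.
True-score variance = [10.6²·0.86 + 2.2²·0.88] − 10.2608 = 100.889 − 10.2608 = 90.628.
Reliability = 90.628 / 106.939 = 0.8475.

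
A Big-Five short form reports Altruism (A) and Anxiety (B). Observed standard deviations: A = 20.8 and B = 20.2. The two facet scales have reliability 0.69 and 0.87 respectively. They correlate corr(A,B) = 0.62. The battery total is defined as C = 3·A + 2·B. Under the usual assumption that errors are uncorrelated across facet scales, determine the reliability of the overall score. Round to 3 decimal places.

0.836

Var(C) = 3²·20.8² + 2²·20.2² + 2·[6·20.8·20.2·0.62] = 5525.92 + 3125.99 = 8651.91.
With uncorrelated errors the cross-covariances are all true-score covariance, so they carry over unchanged; only the diagonal terms shrink to ρᵢσᵢ².
True-score variance = [3²·20.8²·0.69 + 2²·20.2²·0.87] + 3125.99 = 4106.67 + 3125.99 = 7232.66.
Reliability = 7232.66 / 8651.91 = 0.836.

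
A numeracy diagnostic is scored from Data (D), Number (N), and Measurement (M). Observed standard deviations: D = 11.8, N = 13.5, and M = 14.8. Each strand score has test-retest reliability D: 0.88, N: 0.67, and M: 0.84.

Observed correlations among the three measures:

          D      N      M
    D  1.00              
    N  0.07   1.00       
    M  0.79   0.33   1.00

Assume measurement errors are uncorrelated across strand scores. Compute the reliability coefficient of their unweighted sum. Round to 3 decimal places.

Var(D+N+M) = 11.8² + 13.5² + 14.8² + 2·[11.8·13.5·0.07 + 11.8·14.8·0.79 + 13.5·14.8·0.33] = 540.53 + 430.101 = 970.631.
Because errors are independent across components, Cov(Tᵢ,Tⱼ) = Cov(Xᵢ,Xⱼ); the off-diagonal part of the true-score variance is the same as above.
True-score variance = [11.8²·0.88 + 13.5²·0.67 + 14.8²·0.84] + 430.101 = 428.632 + 430.101 = 858.734.
Reliability = 858.734 / 970.631 = 0.885.

0.885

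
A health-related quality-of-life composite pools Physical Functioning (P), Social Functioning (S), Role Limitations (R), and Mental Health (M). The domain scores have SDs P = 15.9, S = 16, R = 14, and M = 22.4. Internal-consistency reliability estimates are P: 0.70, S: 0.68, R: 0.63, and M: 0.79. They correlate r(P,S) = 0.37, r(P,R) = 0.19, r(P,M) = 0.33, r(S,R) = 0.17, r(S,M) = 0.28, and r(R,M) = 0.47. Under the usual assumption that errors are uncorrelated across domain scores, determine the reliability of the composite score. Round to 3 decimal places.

0.853

Var(P+S+R+M) = 15.9² + 16² + 14² + 22.4² + 2·[15.9·16·0.37 + 15.9·14·0.19 + 15.9·22.4·0.33 + 16·14·0.17 + 16·22.4·0.28 + 14·22.4·0.47] = 1206.57 + 1079.56 = 2286.13.
Under uncorrelated errors the observed covariances equal the true-score covariances, so only the own-variance terms attenuate.
True-score variance = [15.9²·0.70 + 16²·0.68 + 14²·0.63 + 22.4²·0.79] + 1079.56 = 870.917 + 1079.56 = 1950.47.
Reliability = 1950.47 / 2286.13 = 0.853.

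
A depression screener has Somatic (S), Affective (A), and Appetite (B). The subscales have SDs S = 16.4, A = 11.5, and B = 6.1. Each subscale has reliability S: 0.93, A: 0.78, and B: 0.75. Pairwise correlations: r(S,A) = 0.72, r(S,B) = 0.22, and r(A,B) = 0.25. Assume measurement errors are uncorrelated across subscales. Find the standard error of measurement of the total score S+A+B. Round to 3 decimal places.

7.565

Var(total) = 438.42 + 350.677 = 789.097.
True-score variance = 381.195 + 350.677 = 731.872, so reliability = 0.9275.
Error variance = 789.097 − 731.872 = 57.2247; SEM = √57.2247 = 7.565.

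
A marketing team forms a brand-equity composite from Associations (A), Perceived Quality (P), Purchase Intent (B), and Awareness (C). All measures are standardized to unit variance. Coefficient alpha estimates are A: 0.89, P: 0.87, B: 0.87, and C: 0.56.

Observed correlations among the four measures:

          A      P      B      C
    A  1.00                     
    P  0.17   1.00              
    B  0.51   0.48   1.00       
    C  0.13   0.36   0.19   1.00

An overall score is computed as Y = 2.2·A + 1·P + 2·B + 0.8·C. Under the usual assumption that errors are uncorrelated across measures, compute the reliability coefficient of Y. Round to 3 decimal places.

0.924

Var(Y) = 2.2² + 1 + 2² + 0.8² + 2·[2.2·0.17 + 4.4·0.51 + 1.76·0.13 + 2·0.48 + 0.8·0.36 + 1.6·0.19] = 10.48 + 8.7976 = 19.2776.
Because errors are independent across components, Cov(Tᵢ,Tⱼ) = Cov(Xᵢ,Xⱼ); the off-diagonal part of the true-score variance is the same as above.
True-score variance = [2.2²·0.89 + 0.87 + 2²·0.87 + 0.8²·0.56] + 8.7976 = 9.016 + 8.7976 = 17.8136.
Reliability = 17.8136 / 19.2776 = 0.924.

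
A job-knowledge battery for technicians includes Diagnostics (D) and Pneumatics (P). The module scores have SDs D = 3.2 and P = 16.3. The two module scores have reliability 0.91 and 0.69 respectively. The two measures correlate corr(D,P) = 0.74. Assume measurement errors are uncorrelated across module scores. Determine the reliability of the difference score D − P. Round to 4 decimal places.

0.5809

Var(D−P) = 3.2² + 16.3² − 2·3.2·16.3·0.74 = 275.93 − 77.1968 = 198.733.
Under uncorrelated errors the observed covariances equal the true-score covariances, so only the own-variance terms attenuate.
True-score variance = [3.2²·0.91 + 16.3²·0.69] − 77.1968 = 192.644 − 77.1968 = 115.448.
Reliability = 115.448 / 198.733 = 0.5809.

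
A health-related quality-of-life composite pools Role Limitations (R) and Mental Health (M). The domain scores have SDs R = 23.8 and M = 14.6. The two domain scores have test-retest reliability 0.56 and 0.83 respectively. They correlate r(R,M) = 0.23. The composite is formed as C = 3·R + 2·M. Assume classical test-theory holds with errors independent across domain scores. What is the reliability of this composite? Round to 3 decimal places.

Var(C) = 3²·23.8² + 2²·14.6² + 2·[6·23.8·14.6·0.23] = 5950.6 + 959.045 = 6909.64.
Because errors are independent across components, Cov(Tᵢ,Tⱼ) = Cov(Xᵢ,Xⱼ); the off-diagonal part of the true-score variance is the same as above.
True-score variance = [3²·23.8²·0.56 + 2²·14.6²·0.83] + 959.045 = 3562.55 + 959.045 = 4521.59.
Reliability = 4521.59 / 6909.64 = 0.654.

0.654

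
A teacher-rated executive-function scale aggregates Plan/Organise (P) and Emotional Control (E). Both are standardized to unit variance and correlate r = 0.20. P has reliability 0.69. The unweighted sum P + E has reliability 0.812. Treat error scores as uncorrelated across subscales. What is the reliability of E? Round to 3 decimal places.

0.859

Var(P+E) = 2 + 2·0.20 = 2.400.
True-score variance = ρ_P + ρ_E + 2·0.20, so 0.812 = (0.69 + ρ_E + 0.40) / 2.400.
ρ_E = 0.812·2.400 − 0.69 − 0.40 = 0.859.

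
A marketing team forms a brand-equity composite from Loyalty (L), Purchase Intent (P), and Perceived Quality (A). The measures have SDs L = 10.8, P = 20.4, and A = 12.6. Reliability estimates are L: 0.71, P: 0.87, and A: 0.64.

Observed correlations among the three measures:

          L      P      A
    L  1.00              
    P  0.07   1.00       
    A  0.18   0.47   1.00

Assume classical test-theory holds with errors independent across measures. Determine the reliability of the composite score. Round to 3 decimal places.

0.857

Var(L+P+A) = 10.8² + 20.4² + 12.6² + 2·[10.8·20.4·0.07 + 10.8·12.6·0.18 + 20.4·12.6·0.47] = 691.56 + 321.451 = 1013.01.
Under uncorrelated errors the observed covariances equal the true-score covariances, so only the own-variance terms attenuate.
True-score variance = [10.8²·0.71 + 20.4²·0.87 + 12.6²·0.64] + 321.451 = 546.48 + 321.451 = 867.931.
Reliability = 867.931 / 1013.01 = 0.857.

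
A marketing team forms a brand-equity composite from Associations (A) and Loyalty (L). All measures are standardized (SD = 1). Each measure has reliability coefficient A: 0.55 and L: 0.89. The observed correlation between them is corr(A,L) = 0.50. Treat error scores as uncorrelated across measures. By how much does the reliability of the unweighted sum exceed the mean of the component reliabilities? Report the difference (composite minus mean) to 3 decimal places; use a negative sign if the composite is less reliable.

0.093

Var(sum) = 2 + 1 = 3; true-score variance = 1.44 + 1 = 2.44; composite reliability = 0.8133.
Mean component reliability = 0.7200.
Difference = 0.8133 − 0.7200 = 0.093.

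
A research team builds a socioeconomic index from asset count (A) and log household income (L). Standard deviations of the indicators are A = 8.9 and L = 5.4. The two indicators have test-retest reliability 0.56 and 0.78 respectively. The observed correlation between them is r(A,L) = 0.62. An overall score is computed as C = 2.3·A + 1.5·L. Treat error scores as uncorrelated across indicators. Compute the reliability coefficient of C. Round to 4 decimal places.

Var(C) = 2.3²·8.9² + 1.5²·5.4² + 2·[3.45·8.9·5.4·0.62] = 484.631 + 205.601 = 690.232.
Under uncorrelated errors the observed covariances equal the true-score covariances, so only the own-variance terms attenuate.
True-score variance = [2.3²·8.9²·0.56 + 1.5²·5.4²·0.78] + 205.601 = 285.828 + 205.601 = 491.428.
Reliability = 491.428 / 690.232 = 0.7120.

0.7120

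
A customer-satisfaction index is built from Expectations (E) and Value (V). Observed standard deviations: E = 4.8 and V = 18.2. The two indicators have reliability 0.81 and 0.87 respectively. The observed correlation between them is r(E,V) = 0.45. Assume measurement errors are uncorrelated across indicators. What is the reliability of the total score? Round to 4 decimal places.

0.8904

Var(E+V) = 4.8² + 18.2² + 2·[4.8·18.2·0.45] = 354.28 + 78.624 = 432.904.
Under uncorrelated errors the observed covariances equal the true-score covariances, so only the own-variance terms attenuate.
True-score variance = [4.8²·0.81 + 18.2²·0.87] + 78.624 = 306.841 + 78.624 = 385.465.
Reliability = 385.465 / 432.904 = 0.8904.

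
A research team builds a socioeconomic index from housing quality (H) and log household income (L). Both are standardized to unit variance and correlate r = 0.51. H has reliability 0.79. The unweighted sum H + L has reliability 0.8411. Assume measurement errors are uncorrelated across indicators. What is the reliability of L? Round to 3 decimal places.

0.730

Var(H+L) = 2 + 2·0.51 = 3.020.
True-score variance = ρ_H + ρ_L + 2·0.51, so 0.8411 = (0.79 + ρ_L + 1.02) / 3.020.
ρ_L = 0.8411·3.020 − 0.79 − 1.02 = 0.730.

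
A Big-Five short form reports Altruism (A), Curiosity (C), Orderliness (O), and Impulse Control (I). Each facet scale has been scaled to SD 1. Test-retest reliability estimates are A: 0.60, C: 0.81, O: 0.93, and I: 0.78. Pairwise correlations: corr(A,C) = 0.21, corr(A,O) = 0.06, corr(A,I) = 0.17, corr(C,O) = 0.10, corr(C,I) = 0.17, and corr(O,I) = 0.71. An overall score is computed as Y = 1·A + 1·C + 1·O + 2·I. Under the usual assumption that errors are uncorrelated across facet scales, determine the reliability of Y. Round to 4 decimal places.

0.8710

Var(Y) = 1 + 1 + 1 + 2² + 2·[0.21 + 0.06 + 2·0.17 + 0.10 + 2·0.17 + 2·0.71] = 7 + 4.94 = 11.94.
Because errors are independent across components, Cov(Tᵢ,Tⱼ) = Cov(Xᵢ,Xⱼ); the off-diagonal part of the true-score variance is the same as above.
True-score variance = [0.60 + 0.81 + 0.93 + 2²·0.78] + 4.94 = 5.46 + 4.94 = 10.4.
Reliability = 10.4 / 11.94 = 0.8710.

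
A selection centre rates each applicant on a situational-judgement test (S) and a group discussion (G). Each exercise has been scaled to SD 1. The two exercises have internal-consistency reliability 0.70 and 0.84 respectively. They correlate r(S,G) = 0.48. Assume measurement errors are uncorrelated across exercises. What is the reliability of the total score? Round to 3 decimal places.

Var(S+G) = 2 + 2·[0.48] = 2 + 0.96 = 2.96.
Under uncorrelated errors the observed covariances equal the true-score covariances, so only the own-variance terms attenuate.
True-score variance = [0.70 + 0.84] + 0.96 = 1.54 + 0.96 = 2.5.
Reliability = 2.5 / 2.96 = 0.845.

0.845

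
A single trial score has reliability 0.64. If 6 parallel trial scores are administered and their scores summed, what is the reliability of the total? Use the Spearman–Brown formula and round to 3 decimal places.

ρ_k = kρ / (1 + (k−1)ρ) = 6·0.64 / (1 + 5·0.64) = 3.840 / 4.200 = 0.914.

0.914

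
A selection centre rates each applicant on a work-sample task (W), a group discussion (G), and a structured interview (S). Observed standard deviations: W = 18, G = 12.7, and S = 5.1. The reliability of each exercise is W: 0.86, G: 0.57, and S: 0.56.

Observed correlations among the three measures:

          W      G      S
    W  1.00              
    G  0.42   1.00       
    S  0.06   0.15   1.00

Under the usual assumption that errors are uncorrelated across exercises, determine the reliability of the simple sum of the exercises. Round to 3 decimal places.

Var(W+G+S) = 18² + 12.7² + 5.1² + 2·[18·12.7·0.42 + 18·5.1·0.06 + 12.7·5.1·0.15] = 511.3 + 222.471 = 733.771.
Because errors are independent across components, Cov(Tᵢ,Tⱼ) = Cov(Xᵢ,Xⱼ); the off-diagonal part of the true-score variance is the same as above.
True-score variance = [18²·0.86 + 12.7²·0.57 + 5.1²·0.56] + 222.471 = 385.141 + 222.471 = 607.612.
Reliability = 607.612 / 733.771 = 0.828.

0.828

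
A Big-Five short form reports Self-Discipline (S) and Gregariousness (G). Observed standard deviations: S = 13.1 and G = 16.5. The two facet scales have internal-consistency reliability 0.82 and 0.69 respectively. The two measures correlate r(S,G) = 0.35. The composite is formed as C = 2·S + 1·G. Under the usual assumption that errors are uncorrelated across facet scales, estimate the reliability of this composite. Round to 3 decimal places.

0.835

Var(C) = 2²·13.1² + 16.5² + 2·[2·13.1·16.5·0.35] = 958.69 + 302.61 = 1261.3.
Under uncorrelated errors the observed covariances equal the true-score covariances, so only the own-variance terms attenuate.
True-score variance = [2²·13.1²·0.82 + 16.5²·0.69] + 302.61 = 750.733 + 302.61 = 1053.34.
Reliability = 1053.34 / 1261.3 = 0.835.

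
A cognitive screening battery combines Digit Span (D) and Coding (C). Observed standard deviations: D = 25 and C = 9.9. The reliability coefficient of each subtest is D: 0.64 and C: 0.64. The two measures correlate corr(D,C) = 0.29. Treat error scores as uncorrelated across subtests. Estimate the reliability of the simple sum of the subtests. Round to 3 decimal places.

0.700

Var(D+C) = 25² + 9.9² + 2·[25·9.9·0.29] = 723.01 + 143.55 = 866.56.
Because errors are independent across components, Cov(Tᵢ,Tⱼ) = Cov(Xᵢ,Xⱼ); the off-diagonal part of the true-score variance is the same as above.
True-score variance = [25²·0.64 + 9.9²·0.64] + 143.55 = 462.726 + 143.55 = 606.276.
Reliability = 606.276 / 866.56 = 0.700.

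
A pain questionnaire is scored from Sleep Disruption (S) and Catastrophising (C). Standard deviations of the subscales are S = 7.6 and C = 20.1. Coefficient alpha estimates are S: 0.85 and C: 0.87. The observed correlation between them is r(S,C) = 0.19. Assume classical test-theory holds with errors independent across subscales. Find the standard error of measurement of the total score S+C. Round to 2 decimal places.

Var(total) = 461.77 + 58.0488 = 519.819.
True-score variance = 400.585 + 58.0488 = 458.634, so reliability = 0.8823.
Error variance = 519.819 − 458.634 = 61.1853; SEM = √61.1853 = 7.82.

7.82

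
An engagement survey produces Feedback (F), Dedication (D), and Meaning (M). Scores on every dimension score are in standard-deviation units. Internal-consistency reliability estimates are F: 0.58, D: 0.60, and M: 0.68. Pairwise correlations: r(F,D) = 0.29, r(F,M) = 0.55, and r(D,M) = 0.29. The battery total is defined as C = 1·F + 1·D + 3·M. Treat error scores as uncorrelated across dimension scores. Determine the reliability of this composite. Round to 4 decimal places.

Var(C) = 1 + 1 + 3² + 2·[0.29 + 3·0.55 + 3·0.29] = 11 + 5.62 = 16.62.
With uncorrelated errors the cross-covariances are all true-score covariance, so they carry over unchanged; only the diagonal terms shrink to ρᵢσᵢ².
True-score variance = [0.58 + 0.60 + 3²·0.68] + 5.62 = 7.3 + 5.62 = 12.92.
Reliability = 12.92 / 16.62 = 0.7774.

0.7774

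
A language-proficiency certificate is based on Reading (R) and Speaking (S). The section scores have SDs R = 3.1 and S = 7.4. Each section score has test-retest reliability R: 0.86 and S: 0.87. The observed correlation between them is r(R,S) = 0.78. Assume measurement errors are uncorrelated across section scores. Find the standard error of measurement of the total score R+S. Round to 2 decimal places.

2.91

Var(total) = 64.37 + 35.7864 = 100.156.
True-score variance = 55.9058 + 35.7864 = 91.6922, so reliability = 0.9155.
Error variance = 100.156 − 91.6922 = 8.4642; SEM = √8.4642 = 2.91.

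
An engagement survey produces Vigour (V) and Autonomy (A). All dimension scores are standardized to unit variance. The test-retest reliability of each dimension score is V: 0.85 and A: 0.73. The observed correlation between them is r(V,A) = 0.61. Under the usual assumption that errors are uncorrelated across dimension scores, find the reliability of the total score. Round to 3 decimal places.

Var(V+A) = 2 + 2·[0.61] = 2 + 1.22 = 3.22.
With uncorrelated errors the cross-covariances are all true-score covariance, so they carry over unchanged; only the diagonal terms shrink to ρᵢσᵢ².
True-score variance = [0.85 + 0.73] + 1.22 = 1.58 + 1.22 = 2.8.
Reliability = 2.8 / 3.22 = 0.870.

0.870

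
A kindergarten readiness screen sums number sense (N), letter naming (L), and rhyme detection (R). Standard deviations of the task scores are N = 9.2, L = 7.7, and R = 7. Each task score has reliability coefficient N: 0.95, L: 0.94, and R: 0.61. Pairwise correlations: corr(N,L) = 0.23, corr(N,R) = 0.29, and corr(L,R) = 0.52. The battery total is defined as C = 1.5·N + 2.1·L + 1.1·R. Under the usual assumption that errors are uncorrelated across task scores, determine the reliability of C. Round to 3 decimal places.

Var(C) = 1.5²·9.2² + 2.1²·7.7² + 1.1²·7² + 2·[3.15·9.2·7.7·0.23 + 1.65·9.2·7·0.29 + 2.31·7.7·7·0.52] = 511.199 + 293.767 = 804.966.
Because errors are independent across components, Cov(Tᵢ,Tⱼ) = Cov(Xᵢ,Xⱼ); the off-diagonal part of the true-score variance is the same as above.
True-score variance = [1.5²·9.2²·0.95 + 2.1²·7.7²·0.94 + 1.1²·7²·0.61] + 293.767 = 462.866 + 293.767 = 756.633.
Reliability = 756.633 / 804.966 = 0.940.

0.940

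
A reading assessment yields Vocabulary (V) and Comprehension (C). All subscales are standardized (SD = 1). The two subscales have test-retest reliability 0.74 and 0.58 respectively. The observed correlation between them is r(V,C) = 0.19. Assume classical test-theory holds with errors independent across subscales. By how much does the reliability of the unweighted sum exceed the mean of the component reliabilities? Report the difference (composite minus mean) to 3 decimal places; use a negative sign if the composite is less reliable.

Var(sum) = 2 + 0.38 = 2.38; true-score variance = 1.32 + 0.38 = 1.7; composite reliability = 0.7143.
Mean component reliability = 0.6600.
Difference = 0.7143 − 0.6600 = 0.054.

0.054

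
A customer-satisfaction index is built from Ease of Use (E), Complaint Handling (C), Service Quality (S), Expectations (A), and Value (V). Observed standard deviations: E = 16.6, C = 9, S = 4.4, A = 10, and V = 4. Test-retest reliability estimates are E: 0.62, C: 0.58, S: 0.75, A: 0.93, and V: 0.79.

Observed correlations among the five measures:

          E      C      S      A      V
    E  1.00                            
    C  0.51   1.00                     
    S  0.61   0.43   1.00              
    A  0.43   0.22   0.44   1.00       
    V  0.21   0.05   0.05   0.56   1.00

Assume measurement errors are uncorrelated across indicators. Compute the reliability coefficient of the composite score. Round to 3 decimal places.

Var(E+C+S+A+V) = 16.6² + 9² + 4.4² + 10² + 4² + 2·[16.6·9·0.51 + 16.6·4.4·0.61 + 16.6·10·0.43 + 16.6·4·0.21 + 9·4.4·0.43 + 9·10·0.22 + 9·4·0.05 + 4.4·10·0.44 + 4.4·4·0.05 + 10·4·0.56] = 491.92 + 574.681 = 1066.6.
Because errors are independent across components, Cov(Tᵢ,Tⱼ) = Cov(Xᵢ,Xⱼ); the off-diagonal part of the true-score variance is the same as above.
True-score variance = [16.6²·0.62 + 9²·0.58 + 4.4²·0.75 + 10²·0.93 + 4²·0.79] + 574.681 = 337.987 + 574.681 = 912.668.
Reliability = 912.668 / 1066.6 = 0.856.

0.856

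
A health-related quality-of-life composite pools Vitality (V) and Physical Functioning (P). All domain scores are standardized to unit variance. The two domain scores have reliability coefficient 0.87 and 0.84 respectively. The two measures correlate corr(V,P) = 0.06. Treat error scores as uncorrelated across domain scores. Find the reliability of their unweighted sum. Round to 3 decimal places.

0.863

Var(V+P) = 2 + 2·[0.06] = 2 + 0.12 = 2.12.
Because errors are independent across components, Cov(Tᵢ,Tⱼ) = Cov(Xᵢ,Xⱼ); the off-diagonal part of the true-score variance is the same as above.
True-score variance = [0.87 + 0.84] + 0.12 = 1.71 + 0.12 = 1.83.
Reliability = 1.83 / 2.12 = 0.863.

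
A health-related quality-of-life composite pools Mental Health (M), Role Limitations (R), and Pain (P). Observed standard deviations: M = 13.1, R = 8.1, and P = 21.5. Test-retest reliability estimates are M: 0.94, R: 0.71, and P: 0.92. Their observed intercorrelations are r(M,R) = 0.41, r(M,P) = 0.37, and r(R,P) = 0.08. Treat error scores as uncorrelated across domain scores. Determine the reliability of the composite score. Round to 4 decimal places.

0.9352

Var(M+R+P) = 13.1² + 8.1² + 21.5² + 2·[13.1·8.1·0.41 + 13.1·21.5·0.37 + 8.1·21.5·0.08] = 699.47 + 323.295 = 1022.77.
Because errors are independent across components, Cov(Tᵢ,Tⱼ) = Cov(Xᵢ,Xⱼ); the off-diagonal part of the true-score variance is the same as above.
True-score variance = [13.1²·0.94 + 8.1²·0.71 + 21.5²·0.92] + 323.295 = 633.167 + 323.295 = 956.462.
Reliability = 956.462 / 1022.77 = 0.9352.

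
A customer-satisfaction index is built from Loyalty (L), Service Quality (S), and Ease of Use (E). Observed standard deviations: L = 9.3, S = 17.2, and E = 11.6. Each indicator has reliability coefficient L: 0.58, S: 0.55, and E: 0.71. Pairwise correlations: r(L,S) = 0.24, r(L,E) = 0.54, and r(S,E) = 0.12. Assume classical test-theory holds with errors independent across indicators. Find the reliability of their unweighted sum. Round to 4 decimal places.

0.7250

Var(L+S+E) = 9.3² + 17.2² + 11.6² + 2·[9.3·17.2·0.24 + 9.3·11.6·0.54 + 17.2·11.6·0.12] = 516.89 + 241.176 = 758.066.
Under uncorrelated errors the observed covariances equal the true-score covariances, so only the own-variance terms attenuate.
True-score variance = [9.3²·0.58 + 17.2²·0.55 + 11.6²·0.71] + 241.176 = 308.414 + 241.176 = 549.59.
Reliability = 549.59 / 758.066 = 0.7250.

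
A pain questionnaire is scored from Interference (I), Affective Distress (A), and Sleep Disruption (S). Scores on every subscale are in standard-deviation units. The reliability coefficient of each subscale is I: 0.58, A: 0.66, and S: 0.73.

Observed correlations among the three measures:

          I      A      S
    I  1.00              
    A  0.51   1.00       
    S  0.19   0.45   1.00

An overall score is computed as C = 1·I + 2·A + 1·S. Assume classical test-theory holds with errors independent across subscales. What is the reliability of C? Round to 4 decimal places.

0.7994

Var(C) = 1 + 2² + 1 + 2·[2·0.51 + 0.19 + 2·0.45] = 6 + 4.22 = 10.22.
With uncorrelated errors the cross-covariances are all true-score covariance, so they carry over unchanged; only the diagonal terms shrink to ρᵢσᵢ².
True-score variance = [0.58 + 2²·0.66 + 0.73] + 4.22 = 3.95 + 4.22 = 8.17.
Reliability = 8.17 / 10.22 = 0.7994.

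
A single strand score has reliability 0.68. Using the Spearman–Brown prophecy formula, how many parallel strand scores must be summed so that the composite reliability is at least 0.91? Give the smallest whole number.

5

k ≥ ρ*(1−ρ₁)/(ρ₁(1−ρ*)) = 0.91·0.32 / (0.68·0.09) = 4.758.
Smallest integer k = 5.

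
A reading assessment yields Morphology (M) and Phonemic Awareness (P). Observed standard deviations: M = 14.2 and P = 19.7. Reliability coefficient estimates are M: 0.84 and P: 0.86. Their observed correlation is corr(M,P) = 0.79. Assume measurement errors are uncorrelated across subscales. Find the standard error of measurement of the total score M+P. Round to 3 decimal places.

9.306

Var(total) = 589.73 + 441.989 = 1031.72.
True-score variance = 503.135 + 441.989 = 945.124, so reliability = 0.9161.
Error variance = 1031.72 − 945.124 = 86.595; SEM = √86.595 = 9.306.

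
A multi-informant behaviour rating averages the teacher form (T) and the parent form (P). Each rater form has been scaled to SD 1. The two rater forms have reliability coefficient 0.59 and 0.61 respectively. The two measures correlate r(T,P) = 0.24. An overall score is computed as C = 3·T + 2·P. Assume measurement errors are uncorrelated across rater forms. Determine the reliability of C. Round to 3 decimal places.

0.669

Var(C) = 3² + 2² + 2·[6·0.24] = 13 + 2.88 = 15.88.
Because errors are independent across components, Cov(Tᵢ,Tⱼ) = Cov(Xᵢ,Xⱼ); the off-diagonal part of the true-score variance is the same as above.
True-score variance = [3²·0.59 + 2²·0.61] + 2.88 = 7.75 + 2.88 = 10.63.
Reliability = 10.63 / 15.88 = 0.669.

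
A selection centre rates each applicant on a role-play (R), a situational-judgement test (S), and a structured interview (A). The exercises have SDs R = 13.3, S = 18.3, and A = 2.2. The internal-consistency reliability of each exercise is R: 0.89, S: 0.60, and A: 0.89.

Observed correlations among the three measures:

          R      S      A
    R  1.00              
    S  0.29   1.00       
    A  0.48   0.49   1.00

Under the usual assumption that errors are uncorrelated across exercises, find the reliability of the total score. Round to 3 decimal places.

0.788

Var(R+S+A) = 13.3² + 18.3² + 2.2² + 2·[13.3·18.3·0.29 + 13.3·2.2·0.48 + 18.3·2.2·0.49] = 516.62 + 208.711 = 725.331.
Under uncorrelated errors the observed covariances equal the true-score covariances, so only the own-variance terms attenuate.
True-score variance = [13.3²·0.89 + 18.3²·0.60 + 2.2²·0.89] + 208.711 = 362.674 + 208.711 = 571.384.
Reliability = 571.384 / 725.331 = 0.788.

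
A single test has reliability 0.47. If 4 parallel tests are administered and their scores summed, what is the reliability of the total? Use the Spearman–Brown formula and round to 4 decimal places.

0.7801

ρ_k = kρ / (1 + (k−1)ρ) = 4·0.47 / (1 + 3·0.47) = 1.880 / 2.410 = 0.7801.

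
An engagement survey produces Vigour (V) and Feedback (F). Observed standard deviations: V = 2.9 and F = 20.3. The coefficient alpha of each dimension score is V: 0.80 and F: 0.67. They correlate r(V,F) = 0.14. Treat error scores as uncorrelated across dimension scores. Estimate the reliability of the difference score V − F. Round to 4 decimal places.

0.6592

Var(V−F) = 2.9² + 20.3² − 2·2.9·20.3·0.14 = 420.5 − 16.4836 = 404.016.
Under uncorrelated errors the observed covariances equal the true-score covariances, so only the own-variance terms attenuate.
True-score variance = [2.9²·0.80 + 20.3²·0.67] − 16.4836 = 282.828 − 16.4836 = 266.345.
Reliability = 266.345 / 404.016 = 0.6592.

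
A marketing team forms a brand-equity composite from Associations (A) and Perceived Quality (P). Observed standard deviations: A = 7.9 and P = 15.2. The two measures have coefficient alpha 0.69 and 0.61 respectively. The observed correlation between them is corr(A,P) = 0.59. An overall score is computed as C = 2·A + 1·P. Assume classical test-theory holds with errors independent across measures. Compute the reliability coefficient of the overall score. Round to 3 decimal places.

Var(C) = 2²·7.9² + 15.2² + 2·[2·7.9·15.2·0.59] = 480.68 + 283.389 = 764.069.
Under uncorrelated errors the observed covariances equal the true-score covariances, so only the own-variance terms attenuate.
True-score variance = [2²·7.9²·0.69 + 15.2²·0.61] + 283.389 = 313.186 + 283.389 = 596.575.
Reliability = 596.575 / 764.069 = 0.781.

0.781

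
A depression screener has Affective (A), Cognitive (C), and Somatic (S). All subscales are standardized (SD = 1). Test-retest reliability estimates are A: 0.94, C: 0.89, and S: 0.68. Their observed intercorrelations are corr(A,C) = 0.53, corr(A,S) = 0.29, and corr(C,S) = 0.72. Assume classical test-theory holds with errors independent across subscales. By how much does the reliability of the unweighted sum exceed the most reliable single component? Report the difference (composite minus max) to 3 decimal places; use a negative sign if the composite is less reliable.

Var(sum) = 3 + 3.08 = 6.08; true-score variance = 2.51 + 3.08 = 5.59; composite reliability = 0.9194.
Max component reliability = 0.9400.
Difference = 0.9194 − 0.9400 = -0.021.

-0.021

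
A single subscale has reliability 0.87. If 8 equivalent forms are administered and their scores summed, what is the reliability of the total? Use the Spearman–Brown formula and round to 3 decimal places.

ρ_k = kρ / (1 + (k−1)ρ) = 8·0.87 / (1 + 7·0.87) = 6.960 / 7.090 = 0.982.

0.982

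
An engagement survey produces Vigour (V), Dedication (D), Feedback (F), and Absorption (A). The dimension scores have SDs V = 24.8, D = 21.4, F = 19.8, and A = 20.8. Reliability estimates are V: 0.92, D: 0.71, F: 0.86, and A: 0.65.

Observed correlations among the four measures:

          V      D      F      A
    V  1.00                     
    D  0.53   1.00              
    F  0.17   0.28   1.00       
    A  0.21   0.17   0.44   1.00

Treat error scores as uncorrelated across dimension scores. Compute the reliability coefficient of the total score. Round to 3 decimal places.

Var(V+D+F+A) = 24.8² + 21.4² + 19.8² + 20.8² + 2·[24.8·21.4·0.53 + 24.8·19.8·0.17 + 24.8·20.8·0.21 + 21.4·19.8·0.28 + 21.4·20.8·0.17 + 19.8·20.8·0.44] = 1897.68 + 1697.21 = 3594.89.
With uncorrelated errors the cross-covariances are all true-score covariance, so they carry over unchanged; only the diagonal terms shrink to ρᵢσᵢ².
True-score variance = [24.8²·0.92 + 21.4²·0.71 + 19.8²·0.86 + 20.8²·0.65] + 1697.21 = 1509.36 + 1697.21 = 3206.57.
Reliability = 3206.57 / 3594.89 = 0.892.

0.892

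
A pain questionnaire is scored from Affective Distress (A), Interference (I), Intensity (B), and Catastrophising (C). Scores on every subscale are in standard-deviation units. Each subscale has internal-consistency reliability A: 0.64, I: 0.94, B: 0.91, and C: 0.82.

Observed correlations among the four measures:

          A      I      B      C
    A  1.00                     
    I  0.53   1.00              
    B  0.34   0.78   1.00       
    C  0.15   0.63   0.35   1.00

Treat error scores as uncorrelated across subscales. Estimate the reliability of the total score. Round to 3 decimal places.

Var(A+I+B+C) = 4 + 2·[0.53 + 0.34 + 0.15 + 0.78 + 0.63 + 0.35] = 4 + 5.56 = 9.56.
Because errors are independent across components, Cov(Tᵢ,Tⱼ) = Cov(Xᵢ,Xⱼ); the off-diagonal part of the true-score variance is the same as above.
True-score variance = [0.64 + 0.94 + 0.91 + 0.82] + 5.56 = 3.31 + 5.56 = 8.87.
Reliability = 8.87 / 9.56 = 0.928.

0.928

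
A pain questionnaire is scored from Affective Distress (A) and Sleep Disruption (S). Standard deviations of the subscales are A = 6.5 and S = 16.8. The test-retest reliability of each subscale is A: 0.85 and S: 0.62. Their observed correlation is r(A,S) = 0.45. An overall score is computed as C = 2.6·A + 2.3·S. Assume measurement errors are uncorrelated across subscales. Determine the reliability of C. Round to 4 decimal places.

0.7421

Var(C) = 2.6²·6.5² + 2.3²·16.8² + 2·[5.98·6.5·16.8·0.45] = 1778.66 + 587.714 = 2366.37.
With uncorrelated errors the cross-covariances are all true-score covariance, so they carry over unchanged; only the diagonal terms shrink to ρᵢσᵢ².
True-score variance = [2.6²·6.5²·0.85 + 2.3²·16.8²·0.62] + 587.714 = 1168.46 + 587.714 = 1756.17.
Reliability = 1756.17 / 2366.37 = 0.7421.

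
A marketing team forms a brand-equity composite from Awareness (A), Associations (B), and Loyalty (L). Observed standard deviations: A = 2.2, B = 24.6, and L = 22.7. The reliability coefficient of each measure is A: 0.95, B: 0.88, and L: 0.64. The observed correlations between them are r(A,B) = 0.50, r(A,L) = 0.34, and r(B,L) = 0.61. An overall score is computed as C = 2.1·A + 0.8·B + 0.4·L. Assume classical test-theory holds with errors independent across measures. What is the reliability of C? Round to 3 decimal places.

0.907

Var(C) = 2.1²·2.2² + 0.8²·24.6² + 0.4²·22.7² + 2·[1.68·2.2·24.6·0.50 + 0.84·2.2·22.7·0.34 + 0.32·24.6·22.7·0.61] = 491.093 + 337.454 = 828.548.
Under uncorrelated errors the observed covariances equal the true-score covariances, so only the own-variance terms attenuate.
True-score variance = [2.1²·2.2²·0.95 + 0.8²·24.6²·0.88 + 0.4²·22.7²·0.64] + 337.454 = 413.869 + 337.454 = 751.323.
Reliability = 751.323 / 828.548 = 0.907.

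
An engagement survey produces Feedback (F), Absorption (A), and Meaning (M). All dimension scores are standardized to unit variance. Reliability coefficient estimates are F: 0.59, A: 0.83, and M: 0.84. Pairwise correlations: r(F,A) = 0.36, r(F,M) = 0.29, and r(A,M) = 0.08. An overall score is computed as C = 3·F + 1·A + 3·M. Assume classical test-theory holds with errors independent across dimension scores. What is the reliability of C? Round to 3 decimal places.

0.803

Var(C) = 3² + 1 + 3² + 2·[3·0.36 + 9·0.29 + 3·0.08] = 19 + 7.86 = 26.86.
Because errors are independent across components, Cov(Tᵢ,Tⱼ) = Cov(Xᵢ,Xⱼ); the off-diagonal part of the true-score variance is the same as above.
True-score variance = [3²·0.59 + 0.83 + 3²·0.84] + 7.86 = 13.7 + 7.86 = 21.56.
Reliability = 21.56 / 26.86 = 0.803.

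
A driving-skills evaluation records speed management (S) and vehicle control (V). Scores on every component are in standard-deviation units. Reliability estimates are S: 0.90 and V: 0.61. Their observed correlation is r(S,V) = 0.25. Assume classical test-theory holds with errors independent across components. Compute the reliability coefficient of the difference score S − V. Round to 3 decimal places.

0.673

Var(S−V) = 1 + 1 − 2·0.25 = 2 − 0.5 = 1.5.
Under uncorrelated errors the observed covariances equal the true-score covariances, so only the own-variance terms attenuate.
True-score variance = [0.90 + 0.61] − 0.5 = 1.51 − 0.5 = 1.01.
Reliability = 1.01 / 1.5 = 0.673.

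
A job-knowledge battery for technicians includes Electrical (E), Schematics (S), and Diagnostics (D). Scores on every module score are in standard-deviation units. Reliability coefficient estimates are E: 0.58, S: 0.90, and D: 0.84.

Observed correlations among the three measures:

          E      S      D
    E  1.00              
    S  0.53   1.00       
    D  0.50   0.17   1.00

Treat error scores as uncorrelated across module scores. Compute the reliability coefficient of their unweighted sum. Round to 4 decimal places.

0.8741

Var(E+S+D) = 3 + 2·[0.53 + 0.50 + 0.17] = 3 + 2.4 = 5.4.
With uncorrelated errors the cross-covariances are all true-score covariance, so they carry over unchanged; only the diagonal terms shrink to ρᵢσᵢ².
True-score variance = [0.58 + 0.90 + 0.84] + 2.4 = 2.32 + 2.4 = 4.72.
Reliability = 4.72 / 5.4 = 0.8741.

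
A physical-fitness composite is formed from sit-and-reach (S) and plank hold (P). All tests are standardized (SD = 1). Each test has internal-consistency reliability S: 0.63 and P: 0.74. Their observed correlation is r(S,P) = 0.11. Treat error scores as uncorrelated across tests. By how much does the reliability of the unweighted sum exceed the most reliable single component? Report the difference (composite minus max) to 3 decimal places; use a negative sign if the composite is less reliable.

Var(sum) = 2 + 0.22 = 2.22; true-score variance = 1.37 + 0.22 = 1.59; composite reliability = 0.7162.
Max component reliability = 0.7400.
Difference = 0.7162 − 0.7400 = -0.024.

-0.024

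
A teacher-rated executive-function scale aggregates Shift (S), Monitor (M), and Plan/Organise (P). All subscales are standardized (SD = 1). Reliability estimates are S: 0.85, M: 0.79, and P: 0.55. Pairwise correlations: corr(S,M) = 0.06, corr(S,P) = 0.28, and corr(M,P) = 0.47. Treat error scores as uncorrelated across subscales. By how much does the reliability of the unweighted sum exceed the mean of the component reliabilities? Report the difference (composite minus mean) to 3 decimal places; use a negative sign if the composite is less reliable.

0.095

Var(sum) = 3 + 1.62 = 4.62; true-score variance = 2.19 + 1.62 = 3.81; composite reliability = 0.8247.
Mean component reliability = 0.7300.
Difference = 0.8247 − 0.7300 = 0.095.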